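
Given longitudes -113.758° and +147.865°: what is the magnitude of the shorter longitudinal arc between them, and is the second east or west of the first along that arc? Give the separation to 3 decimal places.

Raw difference: 147.865 − -113.758 = 261.623°.
Normalise into (−180°, 180°]: 261.623° − 360° = -98.377°.
Negative ⇒ the second point lies to the west; separation 98.377°.

98.377° west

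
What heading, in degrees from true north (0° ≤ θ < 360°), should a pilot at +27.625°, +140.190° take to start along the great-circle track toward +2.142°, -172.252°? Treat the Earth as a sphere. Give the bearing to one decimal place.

Δλ = -172.252 − 140.190 = -312.442°; wrapped into (−180°, 180°]: 47.558°.
θ = atan2( sin Δλ · cos φ₂ , cos φ₁ · sin φ₂ − sin φ₁ · cos φ₂ · cos Δλ )
  = atan2(0.73745, -0.27958) = 110.763° → normalised to [0°, 360°): 110.763°.

110.8°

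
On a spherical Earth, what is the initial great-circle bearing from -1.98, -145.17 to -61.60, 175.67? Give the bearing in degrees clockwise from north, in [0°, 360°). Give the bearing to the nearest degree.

Δλ = 175.67 − -145.17 = 320.84°; wrapped into (−180°, 180°]: -39.16°.
θ = atan2( sin Δλ · cos φ₂ , cos φ₁ · sin φ₂ − sin φ₁ · cos φ₂ · cos Δλ )
  = atan2(-0.30035, -0.86638) = -160.880° → normalised to [0°, 360°): 199.120°.

199°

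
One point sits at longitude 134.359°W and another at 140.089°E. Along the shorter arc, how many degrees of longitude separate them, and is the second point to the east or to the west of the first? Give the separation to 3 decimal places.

85.552° west

Raw difference: 140.089 − -134.359 = 274.448°.
Normalise into (−180°, 180°]: 274.448° − 360° = -85.552°.
Negative ⇒ the second point lies to the west; separation 85.552°.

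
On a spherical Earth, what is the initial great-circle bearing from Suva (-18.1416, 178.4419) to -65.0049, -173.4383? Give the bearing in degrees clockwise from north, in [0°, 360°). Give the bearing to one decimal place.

175.3°

Δλ = -173.4383 − 178.4419 = -351.8802°; wrapped into (−180°, 180°]: 8.1198°.
θ = atan2( sin Δλ · cos φ₂ , cos φ₁ · sin φ₂ − sin φ₁ · cos φ₂ · cos Δλ )
  = atan2(0.05968, -0.73104) = 175.333° → normalised to [0°, 360°): 175.333°.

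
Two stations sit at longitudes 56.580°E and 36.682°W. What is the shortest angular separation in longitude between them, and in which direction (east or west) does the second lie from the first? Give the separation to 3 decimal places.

Raw difference: -36.682 − 56.580 = -93.262°.
Normalise into (−180°, 180°]: -93.262° stays -93.262°.
Negative ⇒ the second point lies to the west; separation 93.262°.

93.262° west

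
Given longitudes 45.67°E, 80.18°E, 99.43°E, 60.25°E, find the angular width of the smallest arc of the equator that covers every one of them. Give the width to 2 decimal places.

Sort the longitudes: +45.67°, +60.25°, +80.18°, +99.43°.
Eastward gaps between consecutive values (wrapping around): 14.58°, 19.93°, 19.25°, 306.24°.
Largest gap = 306.24° ⇒ minimal covering band is its complement: 360° − 306.24° = 53.76°.
Band runs from +45.67° eastward to +99.43°.

53.76°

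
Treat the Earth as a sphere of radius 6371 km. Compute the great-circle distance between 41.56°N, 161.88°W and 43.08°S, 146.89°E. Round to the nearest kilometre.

Δλ = 146.89 − -161.88 = 308.77°; wrapped into (−180°, 180°]: -51.23°.
Δφ = -43.08 − 41.56 = -84.64°.
a = sin²(Δφ/2) + cos φ₁ · cos φ₂ · sin²(Δλ/2) = 0.555441.
c = 2·atan2(√a, √(1−a)) = 1.68191 rad → d = 6371·c ≈ 10715.43 km.

10715 km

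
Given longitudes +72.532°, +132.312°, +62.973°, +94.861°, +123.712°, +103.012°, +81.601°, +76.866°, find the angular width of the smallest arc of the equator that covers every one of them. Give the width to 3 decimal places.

69.339°

Sort the longitudes: +62.973°, +72.532°, +76.866°, +81.601°, +94.861°, +103.012°, +123.712°, +132.312°.
Eastward gaps between consecutive values (wrapping around): 9.559°, 4.334°, 4.735°, 13.260°, 8.151°, 20.700°, 8.600°, 290.661°.
Largest gap = 290.661° ⇒ minimal covering band is its complement: 360° − 290.661° = 69.339°.
Band runs from +62.973° eastward to +132.312°.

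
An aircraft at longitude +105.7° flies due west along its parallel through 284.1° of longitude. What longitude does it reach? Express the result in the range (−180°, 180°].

-178.4°

Start at +105.7°; shift −284.1° → -178.4°.
-178.4° already lies in (−180°, 180°].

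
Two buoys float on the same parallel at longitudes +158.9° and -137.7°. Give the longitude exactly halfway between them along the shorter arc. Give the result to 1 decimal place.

Signed shortest Δλ from +158.9° to -137.7° is +63.4°.
Midpoint longitude = +158.9° + (+63.4°)/2 = +158.9° + 31.7° = +190.6°.
Normalise into (−180°, 180°]: -169.4°.
(The naïve average (+158.9 + -137.7)/2 = 10.6° is on the wrong side of the globe.)

-169.4°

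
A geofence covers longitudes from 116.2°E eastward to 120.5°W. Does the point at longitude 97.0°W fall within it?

Band width going east from +116.2° to -120.5°: ((-120.5 − 116.2) mod 360) = 123.3°.
Offset of -97.0° east of the west edge: ((-97.0 − 116.2) mod 360) = 146.8°.
146.8° > 123.3° ⇒ outside.

No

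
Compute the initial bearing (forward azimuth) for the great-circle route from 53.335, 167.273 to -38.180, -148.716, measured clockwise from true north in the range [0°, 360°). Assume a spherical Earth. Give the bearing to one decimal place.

Δλ = -148.716 − 167.273 = -315.989°; wrapped into (−180°, 180°]: 44.011°.
θ = atan2( sin Δλ · cos φ₂ , cos φ₁ · sin φ₂ − sin φ₁ · cos φ₂ · cos Δλ )
  = atan2(0.54616, -0.82260) = 146.418° → normalised to [0°, 360°): 146.418°.

146.4°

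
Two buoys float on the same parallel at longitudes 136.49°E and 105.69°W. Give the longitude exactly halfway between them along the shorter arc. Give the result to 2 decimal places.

Signed shortest Δλ from +136.49° to -105.69° is +117.82°.
Midpoint longitude = +136.49° + (+117.82°)/2 = +136.49° + 58.91° = +195.40°.
Normalise into (−180°, 180°]: -164.60°.
(The naïve average (+136.49 + -105.69)/2 = 15.4° is on the wrong side of the globe.)

164.60°W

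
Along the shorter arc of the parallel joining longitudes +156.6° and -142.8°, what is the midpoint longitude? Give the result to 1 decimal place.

Signed shortest Δλ from +156.6° to -142.8° is +60.6°.
Midpoint longitude = +156.6° + (+60.6°)/2 = +156.6° + 30.3° = +186.9°.
Normalise into (−180°, 180°]: -173.1°.
(The naïve average (+156.6 + -142.8)/2 = 6.9° is on the wrong side of the globe.)

-173.1°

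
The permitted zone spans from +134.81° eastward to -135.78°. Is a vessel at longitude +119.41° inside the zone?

Band width going east from +134.81° to -135.78°: ((-135.78 − 134.81) mod 360) = 89.41°.
Offset of +119.41° east of the west edge: ((119.41 − 134.81) mod 360) = 344.60°.
344.60° > 89.41° ⇒ outside.

No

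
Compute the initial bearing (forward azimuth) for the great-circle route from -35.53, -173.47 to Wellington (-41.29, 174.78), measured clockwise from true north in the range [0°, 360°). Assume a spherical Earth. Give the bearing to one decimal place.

234.4°

Δλ = 174.78 − -173.47 = 348.25°; wrapped into (−180°, 180°]: -11.75°.
θ = atan2( sin Δλ · cos φ₂ , cos φ₁ · sin φ₂ − sin φ₁ · cos φ₂ · cos Δλ )
  = atan2(-0.15301, -0.10951) = -125.591° → normalised to [0°, 360°): 234.409°.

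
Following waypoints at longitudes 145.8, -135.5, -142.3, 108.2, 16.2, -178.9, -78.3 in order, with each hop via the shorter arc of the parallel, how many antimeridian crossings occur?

3

Leg 1: +145.8° → -135.5°, shortest Δλ = 78.7° (east) — crosses 180°.
Leg 2: -135.5° → -142.3°, shortest Δλ = -6.8° (west) — does not cross 180°.
Leg 3: -142.3° → +108.2°, shortest Δλ = -109.5° (west) — crosses 180°.
Leg 4: +108.2° → +16.2°, shortest Δλ = -92.0° (west) — does not cross 180°.
Leg 5: +16.2° → -178.9°, shortest Δλ = 164.9° (east) — crosses 180°.
Leg 6: -178.9° → -78.3°, shortest Δλ = 100.6° (east) — does not cross 180°.
Total crossings: 3.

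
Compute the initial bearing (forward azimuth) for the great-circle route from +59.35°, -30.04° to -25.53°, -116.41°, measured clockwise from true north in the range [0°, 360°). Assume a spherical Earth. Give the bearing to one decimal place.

Δλ = -116.41 − -30.04 = -86.37°.
θ = atan2( sin Δλ · cos φ₂ , cos φ₁ · sin φ₂ − sin φ₁ · cos φ₂ · cos Δλ )
  = atan2(-0.90055, -0.26886) = -106.623° → normalised to [0°, 360°): 253.377°.

253.4°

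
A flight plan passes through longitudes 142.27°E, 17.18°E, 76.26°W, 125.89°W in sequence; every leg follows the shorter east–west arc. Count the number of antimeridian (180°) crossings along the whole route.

Leg 1: +142.27° → +17.18°, shortest Δλ = -125.09° (west) — does not cross 180°.
Leg 2: +17.18° → -76.26°, shortest Δλ = -93.44° (west) — does not cross 180°.
Leg 3: -76.26° → -125.89°, shortest Δλ = -49.63° (west) — does not cross 180°.
Total crossings: 0.

0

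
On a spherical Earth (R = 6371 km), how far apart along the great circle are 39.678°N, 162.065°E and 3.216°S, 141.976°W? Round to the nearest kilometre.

7425 km

Δλ = -141.976 − 162.065 = -304.041°; wrapped into (−180°, 180°]: 55.959°.
Δφ = -3.216 − 39.678 = -42.894°.
a = sin²(Δφ/2) + cos φ₁ · cos φ₂ · sin²(Δλ/2) = 0.302830.
c = 2·atan2(√a, √(1−a)) = 1.16545 rad → d = 6371·c ≈ 7425.07 km.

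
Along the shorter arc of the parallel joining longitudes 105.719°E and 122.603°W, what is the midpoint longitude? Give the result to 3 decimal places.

171.558°E

Signed shortest Δλ from +105.719° to -122.603° is +131.678°.
Midpoint longitude = +105.719° + (+131.678°)/2 = +105.719° + 65.839° = +171.558°.
(The naïve average (+105.719 + -122.603)/2 = -8.442° is on the wrong side of the globe.)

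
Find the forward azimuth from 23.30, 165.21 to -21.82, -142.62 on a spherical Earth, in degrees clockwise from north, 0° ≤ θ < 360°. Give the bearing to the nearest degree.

Δλ = -142.62 − 165.21 = -307.83°; wrapped into (−180°, 180°]: 52.17°.
θ = atan2( sin Δλ · cos φ₂ , cos φ₁ · sin φ₂ − sin φ₁ · cos φ₂ · cos Δλ )
  = atan2(0.73325, -0.56659) = 127.694° → normalised to [0°, 360°): 127.694°.

128°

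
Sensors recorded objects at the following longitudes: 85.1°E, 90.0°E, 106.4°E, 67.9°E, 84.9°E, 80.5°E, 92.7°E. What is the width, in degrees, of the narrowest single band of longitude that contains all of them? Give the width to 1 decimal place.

38.5°

Sort the longitudes: +67.9°, +80.5°, +84.9°, +85.1°, +90.0°, +92.7°, +106.4°.
Eastward gaps between consecutive values (wrapping around): 12.6°, 4.4°, 0.2°, 4.9°, 2.7°, 13.7°, 321.5°.
Largest gap = 321.5° ⇒ minimal covering band is its complement: 360° − 321.5° = 38.5°.
Band runs from +67.9° eastward to +106.4°.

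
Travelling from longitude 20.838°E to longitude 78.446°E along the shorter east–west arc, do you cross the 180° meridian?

Signed shortest Δλ = ((78.446 − 20.838 + 180) mod 360) − 180 = 57.608°.
Going east by 57.608° from +20.838° reaches +78.446° without touching 180°.

No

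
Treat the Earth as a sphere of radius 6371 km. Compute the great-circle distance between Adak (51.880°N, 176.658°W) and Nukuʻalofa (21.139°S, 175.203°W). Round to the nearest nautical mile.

4385 nmi

Δλ = -175.203 − -176.658 = 1.455°.
Δφ = -21.139 − 51.880 = -73.019°.
a = sin²(Δφ/2) + cos φ₁ · cos φ₂ · sin²(Δλ/2) = 0.354066.
c = 2·atan2(√a, √(1−a)) = 1.27462 rad → d = 6371·c ≈ 8120.58 km ≈ 4384.76 nmi.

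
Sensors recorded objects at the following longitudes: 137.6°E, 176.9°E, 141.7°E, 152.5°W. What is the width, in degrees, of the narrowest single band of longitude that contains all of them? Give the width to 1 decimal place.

69.9°

Sort the longitudes: -152.5°, +137.6°, +141.7°, +176.9°.
Eastward gaps between consecutive values (wrapping around): 290.1°, 4.1°, 35.2°, 30.6°.
Largest gap = 290.1° ⇒ minimal covering band is its complement: 360° − 290.1° = 69.9°.
Band runs from +137.6° eastward to -152.5°, crossing the antimeridian.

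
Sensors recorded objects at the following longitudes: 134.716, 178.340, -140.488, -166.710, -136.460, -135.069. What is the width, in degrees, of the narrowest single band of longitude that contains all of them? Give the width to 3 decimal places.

90.215°

Sort the longitudes: -166.710°, -140.488°, -136.460°, -135.069°, +134.716°, +178.340°.
Eastward gaps between consecutive values (wrapping around): 26.222°, 4.028°, 1.391°, 269.785°, 43.624°, 14.950°.
Largest gap = 269.785° ⇒ minimal covering band is its complement: 360° − 269.785° = 90.215°.
Band runs from +134.716° eastward to -135.069°, crossing the antimeridian.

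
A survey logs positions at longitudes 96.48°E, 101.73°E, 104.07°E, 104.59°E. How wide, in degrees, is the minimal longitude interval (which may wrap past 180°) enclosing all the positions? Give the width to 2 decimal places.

Sort the longitudes: +96.48°, +101.73°, +104.07°, +104.59°.
Eastward gaps between consecutive values (wrapping around): 5.25°, 2.34°, 0.52°, 351.89°.
Largest gap = 351.89° ⇒ minimal covering band is its complement: 360° − 351.89° = 8.11°.
Band runs from +96.48° eastward to +104.59°.

8.11°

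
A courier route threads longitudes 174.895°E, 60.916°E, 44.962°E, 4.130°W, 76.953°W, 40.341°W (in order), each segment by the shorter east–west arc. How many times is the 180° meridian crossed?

Leg 1: +174.895° → +60.916°, shortest Δλ = -113.979° (west) — does not cross 180°.
Leg 2: +60.916° → +44.962°, shortest Δλ = -15.954° (west) — does not cross 180°.
Leg 3: +44.962° → -4.130°, shortest Δλ = -49.092° (west) — does not cross 180°.
Leg 4: -4.130° → -76.953°, shortest Δλ = -72.823° (west) — does not cross 180°.
Leg 5: -76.953° → -40.341°, shortest Δλ = 36.612° (east) — does not cross 180°.
Total crossings: 0.

0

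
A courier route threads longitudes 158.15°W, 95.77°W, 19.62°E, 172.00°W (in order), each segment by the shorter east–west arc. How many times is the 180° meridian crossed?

Leg 1: -158.15° → -95.77°, shortest Δλ = 62.38° (east) — does not cross 180°.
Leg 2: -95.77° → +19.62°, shortest Δλ = 115.39° (east) — does not cross 180°.
Leg 3: +19.62° → -172.00°, shortest Δλ = 168.38° (east) — crosses 180°.
Total crossings: 1.

1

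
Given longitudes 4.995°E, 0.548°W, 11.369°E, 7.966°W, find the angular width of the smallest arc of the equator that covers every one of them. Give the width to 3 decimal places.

19.335°

Sort the longitudes: -7.966°, -0.548°, +4.995°, +11.369°.
Eastward gaps between consecutive values (wrapping around): 7.418°, 5.543°, 6.374°, 340.665°.
Largest gap = 340.665° ⇒ minimal covering band is its complement: 360° − 340.665° = 19.335°.
Band runs from -7.966° eastward to +11.369°.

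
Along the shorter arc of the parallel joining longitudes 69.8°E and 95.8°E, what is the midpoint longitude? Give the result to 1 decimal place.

82.8°E

Signed shortest Δλ from +69.8° to +95.8° is +26.0°.
Midpoint longitude = +69.8° + (+26.0°)/2 = +69.8° + 13.0° = +82.8°.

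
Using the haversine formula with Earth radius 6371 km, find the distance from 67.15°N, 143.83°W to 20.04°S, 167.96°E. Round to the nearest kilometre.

10471 km

Δλ = 167.96 − -143.83 = 311.79°; wrapped into (−180°, 180°]: -48.21°.
Δφ = -20.04 − 67.15 = -87.19°.
a = sin²(Δφ/2) + cos φ₁ · cos φ₂ · sin²(Δλ/2) = 0.536338.
c = 2·atan2(√a, √(1−a)) = 1.64354 rad → d = 6371·c ≈ 10470.97 km.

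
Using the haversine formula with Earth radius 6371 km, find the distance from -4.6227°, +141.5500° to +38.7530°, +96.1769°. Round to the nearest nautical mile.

3620 nmi

Δλ = 96.1769 − 141.5500 = -45.3731°.
Δφ = 38.7530 − -4.6227 = 43.3757°.
a = sin²(Δφ/2) + cos φ₁ · cos φ₂ · sin²(Δλ/2) = 0.252198.
c = 2·atan2(√a, √(1−a)) = 1.05227 rad → d = 6371·c ≈ 6703.98 km ≈ 3619.86 nmi.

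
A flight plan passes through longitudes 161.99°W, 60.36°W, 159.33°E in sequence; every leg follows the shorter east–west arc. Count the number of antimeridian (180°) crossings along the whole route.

1

Leg 1: -161.99° → -60.36°, shortest Δλ = 101.63° (east) — does not cross 180°.
Leg 2: -60.36° → +159.33°, shortest Δλ = -140.31° (west) — crosses 180°.
Total crossings: 1.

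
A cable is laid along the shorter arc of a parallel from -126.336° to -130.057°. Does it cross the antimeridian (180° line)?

No

Signed shortest Δλ = ((-130.057 − -126.336 + 180) mod 360) − 180 = -3.721°.
Going west by 3.721° from -126.336° reaches -130.057° without touching 180°.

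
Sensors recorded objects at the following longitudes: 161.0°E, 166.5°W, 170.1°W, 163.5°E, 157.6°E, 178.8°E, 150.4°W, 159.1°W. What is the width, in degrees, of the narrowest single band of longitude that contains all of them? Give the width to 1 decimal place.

Sort the longitudes: -170.1°, -166.5°, -159.1°, -150.4°, +157.6°, +161.0°, +163.5°, +178.8°.
Eastward gaps between consecutive values (wrapping around): 3.6°, 7.4°, 8.7°, 308.0°, 3.4°, 2.5°, 15.3°, 11.1°.
Largest gap = 308.0° ⇒ minimal covering band is its complement: 360° − 308.0° = 52.0°.
Band runs from +157.6° eastward to -150.4°, crossing the antimeridian.

52.0°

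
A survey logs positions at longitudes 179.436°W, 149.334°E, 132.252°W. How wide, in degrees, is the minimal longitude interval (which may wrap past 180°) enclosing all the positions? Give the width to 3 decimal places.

Sort the longitudes: -179.436°, -132.252°, +149.334°.
Eastward gaps between consecutive values (wrapping around): 47.184°, 281.586°, 31.230°.
Largest gap = 281.586° ⇒ minimal covering band is its complement: 360° − 281.586° = 78.414°.
Band runs from +149.334° eastward to -132.252°, crossing the antimeridian.

78.414°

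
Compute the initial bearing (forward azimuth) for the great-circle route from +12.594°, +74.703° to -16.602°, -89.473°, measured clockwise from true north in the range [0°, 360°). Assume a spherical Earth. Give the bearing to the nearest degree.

Δλ = -89.473 − 74.703 = -164.176°.
θ = atan2( sin Δλ · cos φ₂ , cos φ₁ · sin φ₂ − sin φ₁ · cos φ₂ · cos Δλ )
  = atan2(-0.26132, -0.07781) = -106.582° → normalised to [0°, 360°): 253.418°.

253°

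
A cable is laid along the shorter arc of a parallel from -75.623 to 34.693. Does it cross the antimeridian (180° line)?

Signed shortest Δλ = ((34.693 − -75.623 + 180) mod 360) − 180 = 110.316°.
Going east by 110.316° from -75.623° reaches +34.693° without touching 180°.

No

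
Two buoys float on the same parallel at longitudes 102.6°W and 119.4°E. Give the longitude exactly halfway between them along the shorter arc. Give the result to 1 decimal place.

171.6°W

Signed shortest Δλ from -102.6° to +119.4° is -138.0°.
Midpoint longitude = -102.6° + (-138.0°)/2 = -102.6° − 69.0° = -171.6°.
(The naïve average (-102.6 + +119.4)/2 = 8.4° is on the wrong side of the globe.)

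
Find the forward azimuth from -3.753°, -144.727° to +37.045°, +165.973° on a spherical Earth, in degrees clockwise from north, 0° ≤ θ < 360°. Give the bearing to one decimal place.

Δλ = 165.973 − -144.727 = 310.700°; wrapped into (−180°, 180°]: -49.300°.
θ = atan2( sin Δλ · cos φ₂ , cos φ₁ · sin φ₂ − sin φ₁ · cos φ₂ · cos Δλ )
  = atan2(-0.60511, 0.63522) = -43.610° → normalised to [0°, 360°): 316.390°.

316.4°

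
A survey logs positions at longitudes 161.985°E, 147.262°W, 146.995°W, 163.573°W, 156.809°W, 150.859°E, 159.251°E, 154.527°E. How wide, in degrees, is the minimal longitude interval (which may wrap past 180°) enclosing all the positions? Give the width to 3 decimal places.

62.146°

Sort the longitudes: -163.573°, -156.809°, -147.262°, -146.995°, +150.859°, +154.527°, +159.251°, +161.985°.
Eastward gaps between consecutive values (wrapping around): 6.764°, 9.547°, 0.267°, 297.854°, 3.668°, 4.724°, 2.734°, 34.442°.
Largest gap = 297.854° ⇒ minimal covering band is its complement: 360° − 297.854° = 62.146°.
Band runs from +150.859° eastward to -146.995°, crossing the antimeridian.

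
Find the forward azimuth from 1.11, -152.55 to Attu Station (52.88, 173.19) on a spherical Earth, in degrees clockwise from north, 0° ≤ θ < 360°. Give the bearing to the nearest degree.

Δλ = 173.19 − -152.55 = 325.74°; wrapped into (−180°, 180°]: -34.26°.
θ = atan2( sin Δλ · cos φ₂ , cos φ₁ · sin φ₂ − sin φ₁ · cos φ₂ · cos Δλ )
  = atan2(-0.33973, 0.78756) = -23.334° → normalised to [0°, 360°): 336.666°.

337°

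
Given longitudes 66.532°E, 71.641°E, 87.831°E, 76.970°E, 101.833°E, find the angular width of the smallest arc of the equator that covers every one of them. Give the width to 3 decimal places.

Sort the longitudes: +66.532°, +71.641°, +76.970°, +87.831°, +101.833°.
Eastward gaps between consecutive values (wrapping around): 5.109°, 5.329°, 10.861°, 14.002°, 324.699°.
Largest gap = 324.699° ⇒ minimal covering band is its complement: 360° − 324.699° = 35.301°.
Band runs from +66.532° eastward to +101.833°.

35.301°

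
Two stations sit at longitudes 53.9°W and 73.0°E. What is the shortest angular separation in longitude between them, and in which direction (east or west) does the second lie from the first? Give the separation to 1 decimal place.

Raw difference: 73.0 − -53.9 = 126.9°.
Normalise into (−180°, 180°]: 126.9° stays 126.9°.
Positive ⇒ the second point lies to the east; separation 126.9°.

126.9° east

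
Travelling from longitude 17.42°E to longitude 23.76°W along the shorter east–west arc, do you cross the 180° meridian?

No

Signed shortest Δλ = ((-23.76 − 17.42 + 180) mod 360) − 180 = -41.18°.
Going west by 41.18° from +17.42° reaches -23.76° without touching 180°.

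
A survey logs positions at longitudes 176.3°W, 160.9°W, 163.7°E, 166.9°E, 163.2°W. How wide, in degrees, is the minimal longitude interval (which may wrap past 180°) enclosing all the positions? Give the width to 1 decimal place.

Sort the longitudes: -176.3°, -163.2°, -160.9°, +163.7°, +166.9°.
Eastward gaps between consecutive values (wrapping around): 13.1°, 2.3°, 324.6°, 3.2°, 16.8°.
Largest gap = 324.6° ⇒ minimal covering band is its complement: 360° − 324.6° = 35.4°.
Band runs from +163.7° eastward to -160.9°, crossing the antimeridian.

35.4°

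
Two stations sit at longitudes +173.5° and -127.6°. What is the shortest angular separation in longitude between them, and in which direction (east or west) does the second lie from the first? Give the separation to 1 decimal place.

58.9° east

Raw difference: -127.6 − 173.5 = -301.1°.
Normalise into (−180°, 180°]: -301.1° + 360° = 58.9°.
Positive ⇒ the second point lies to the east; separation 58.9°.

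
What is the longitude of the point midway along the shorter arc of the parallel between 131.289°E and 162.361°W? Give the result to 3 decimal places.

Signed shortest Δλ from +131.289° to -162.361° is +66.350°.
Midpoint longitude = +131.289° + (+66.350°)/2 = +131.289° + 33.175° = +164.464°.
(The naïve average (+131.289 + -162.361)/2 = -15.536° is on the wrong side of the globe.)

164.464°E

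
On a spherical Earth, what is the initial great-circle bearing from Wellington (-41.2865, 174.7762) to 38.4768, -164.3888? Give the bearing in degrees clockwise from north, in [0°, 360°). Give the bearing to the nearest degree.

16°

Δλ = -164.3888 − 174.7762 = -339.1650°; wrapped into (−180°, 180°]: 20.8350°.
θ = atan2( sin Δλ · cos φ₂ , cos φ₁ · sin φ₂ − sin φ₁ · cos φ₂ · cos Δλ )
  = atan2(0.27845, 0.95030) = 16.331° → normalised to [0°, 360°): 16.331°.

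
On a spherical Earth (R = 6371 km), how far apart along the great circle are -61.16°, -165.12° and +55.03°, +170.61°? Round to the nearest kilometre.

Δλ = 170.61 − -165.12 = 335.73°; wrapped into (−180°, 180°]: -24.27°.
Δφ = 55.03 − -61.16 = 116.19°.
a = sin²(Δφ/2) + cos φ₁ · cos φ₂ · sin²(Δλ/2) = 0.732892.
c = 2·atan2(√a, √(1−a)) = 2.05532 rad → d = 6371·c ≈ 13094.42 km.

13094 km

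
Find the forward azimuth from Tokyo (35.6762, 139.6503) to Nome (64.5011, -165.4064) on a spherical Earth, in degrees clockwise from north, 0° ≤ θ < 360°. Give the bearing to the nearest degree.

31°

Δλ = -165.4064 − 139.6503 = -305.0567°; wrapped into (−180°, 180°]: 54.9433°.
θ = atan2( sin Δλ · cos φ₂ , cos φ₁ · sin φ₂ − sin φ₁ · cos φ₂ · cos Δλ )
  = atan2(0.35240, 0.58899) = 30.892° → normalised to [0°, 360°): 30.892°.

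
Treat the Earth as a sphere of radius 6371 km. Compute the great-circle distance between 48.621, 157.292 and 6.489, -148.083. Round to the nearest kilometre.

6926 km

Δλ = -148.083 − 157.292 = -305.375°; wrapped into (−180°, 180°]: 54.625°.
Δφ = 6.489 − 48.621 = -42.132°.
a = sin²(Δφ/2) + cos φ₁ · cos φ₂ · sin²(Δλ/2) = 0.267481.
c = 2·atan2(√a, √(1−a)) = 1.08712 rad → d = 6371·c ≈ 6926.03 km.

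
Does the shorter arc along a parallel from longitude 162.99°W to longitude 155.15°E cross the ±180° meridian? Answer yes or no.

Naïve |155.15 − -162.99| = 318.14° > 180°, so the shorter arc goes the other way round — across 180°.
Signed shortest Δλ = ((155.15 − -162.99 + 180) mod 360) − 180 = -41.86°.
Going west by 41.86° from -162.99° passes through 180° before reaching +155.15°.

Yes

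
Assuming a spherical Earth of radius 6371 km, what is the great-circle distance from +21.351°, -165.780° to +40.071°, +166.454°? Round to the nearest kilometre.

Δλ = 166.454 − -165.780 = 332.234°; wrapped into (−180°, 180°]: -27.766°.
Δφ = 40.071 − 21.351 = 18.720°.
a = sin²(Δφ/2) + cos φ₁ · cos φ₂ · sin²(Δλ/2) = 0.067483.
c = 2·atan2(√a, √(1−a)) = 0.52558 rad → d = 6371·c ≈ 3348.47 km.

3348 km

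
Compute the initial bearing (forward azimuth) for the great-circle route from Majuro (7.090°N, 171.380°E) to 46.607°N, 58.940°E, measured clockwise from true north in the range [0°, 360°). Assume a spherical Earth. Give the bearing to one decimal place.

319.9°

Δλ = 58.940 − 171.380 = -112.440°.
θ = atan2( sin Δλ · cos φ₂ , cos φ₁ · sin φ₂ − sin φ₁ · cos φ₂ · cos Δλ )
  = atan2(-0.63498, 0.75347) = -40.122° → normalised to [0°, 360°): 319.878°.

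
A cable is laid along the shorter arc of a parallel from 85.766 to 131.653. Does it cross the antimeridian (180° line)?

No

Signed shortest Δλ = ((131.653 − 85.766 + 180) mod 360) − 180 = 45.887°.
Going east by 45.887° from +85.766° reaches +131.653° without touching 180°.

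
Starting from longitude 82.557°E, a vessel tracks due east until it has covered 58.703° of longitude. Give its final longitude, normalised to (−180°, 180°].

Start at +82.557°; shift +58.703° → +141.260°.
+141.260° already lies in (−180°, 180°].

141.260°E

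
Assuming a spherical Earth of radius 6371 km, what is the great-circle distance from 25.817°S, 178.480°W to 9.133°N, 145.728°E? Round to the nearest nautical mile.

2961 nmi

Δλ = 145.728 − -178.480 = 324.208°; wrapped into (−180°, 180°]: -35.792°.
Δφ = 9.133 − -25.817 = 34.950°.
a = sin²(Δφ/2) + cos φ₁ · cos φ₂ · sin²(Δλ/2) = 0.174099.
c = 2·atan2(√a, √(1−a)) = 0.86084 rad → d = 6371·c ≈ 5484.39 km ≈ 2961.34 nmi.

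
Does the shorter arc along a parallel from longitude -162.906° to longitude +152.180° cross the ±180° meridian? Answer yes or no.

Naïve |152.180 − -162.906| = 315.086° > 180°, so the shorter arc goes the other way round — across 180°.
Signed shortest Δλ = ((152.180 − -162.906 + 180) mod 360) − 180 = -44.914°.
Going west by 44.914° from -162.906° passes through 180° before reaching +152.180°.

Yes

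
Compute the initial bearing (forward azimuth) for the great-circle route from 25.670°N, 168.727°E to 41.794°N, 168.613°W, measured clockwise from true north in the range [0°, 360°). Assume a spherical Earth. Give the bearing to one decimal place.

43.5°

Δλ = -168.613 − 168.727 = -337.340°; wrapped into (−180°, 180°]: 22.660°.
θ = atan2( sin Δλ · cos φ₂ , cos φ₁ · sin φ₂ − sin φ₁ · cos φ₂ · cos Δλ )
  = atan2(0.28723, 0.30265) = 43.503° → normalised to [0°, 360°): 43.503°.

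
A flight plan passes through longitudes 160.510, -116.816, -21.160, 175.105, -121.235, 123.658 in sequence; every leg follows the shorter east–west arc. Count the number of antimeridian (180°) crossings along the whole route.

4

Leg 1: +160.510° → -116.816°, shortest Δλ = 82.674° (east) — crosses 180°.
Leg 2: -116.816° → -21.160°, shortest Δλ = 95.656° (east) — does not cross 180°.
Leg 3: -21.160° → +175.105°, shortest Δλ = -163.735° (west) — crosses 180°.
Leg 4: +175.105° → -121.235°, shortest Δλ = 63.66° (east) — crosses 180°.
Leg 5: -121.235° → +123.658°, shortest Δλ = -115.107° (west) — crosses 180°.
Total crossings: 4.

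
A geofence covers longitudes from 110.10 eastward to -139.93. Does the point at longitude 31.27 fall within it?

No

Band width going east from +110.10° to -139.93°: ((-139.93 − 110.10) mod 360) = 109.97°.
Offset of +31.27° east of the west edge: ((31.27 − 110.10) mod 360) = 281.17°.
281.17° > 109.97° ⇒ outside.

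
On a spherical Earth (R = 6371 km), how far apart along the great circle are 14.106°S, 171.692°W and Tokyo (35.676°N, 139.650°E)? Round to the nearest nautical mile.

Δλ = 139.650 − -171.692 = 311.342°; wrapped into (−180°, 180°]: -48.658°.
Δφ = 35.676 − -14.106 = 49.782°.
a = sin²(Δφ/2) + cos φ₁ · cos φ₂ · sin²(Δλ/2) = 0.310865.
c = 2·atan2(√a, √(1−a)) = 1.18287 rad → d = 6371·c ≈ 7536.07 km ≈ 4069.15 nmi.

4069 nmi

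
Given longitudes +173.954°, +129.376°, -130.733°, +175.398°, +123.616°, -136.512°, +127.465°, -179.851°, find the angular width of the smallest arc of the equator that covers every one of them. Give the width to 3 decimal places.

Sort the longitudes: -179.851°, -136.512°, -130.733°, +123.616°, +127.465°, +129.376°, +173.954°, +175.398°.
Eastward gaps between consecutive values (wrapping around): 43.339°, 5.779°, 254.349°, 3.849°, 1.911°, 44.578°, 1.444°, 4.751°.
Largest gap = 254.349° ⇒ minimal covering band is its complement: 360° − 254.349° = 105.651°.
Band runs from +123.616° eastward to -130.733°, crossing the antimeridian.

105.651°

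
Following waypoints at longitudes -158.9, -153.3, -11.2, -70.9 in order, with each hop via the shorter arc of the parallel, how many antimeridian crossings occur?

0

Leg 1: -158.9° → -153.3°, shortest Δλ = 5.6° (east) — does not cross 180°.
Leg 2: -153.3° → -11.2°, shortest Δλ = 142.1° (east) — does not cross 180°.
Leg 3: -11.2° → -70.9°, shortest Δλ = -59.7° (west) — does not cross 180°.
Total crossings: 0.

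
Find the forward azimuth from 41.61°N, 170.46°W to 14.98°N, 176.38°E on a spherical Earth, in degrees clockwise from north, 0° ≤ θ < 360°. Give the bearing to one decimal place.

Δλ = 176.38 − -170.46 = 346.84°; wrapped into (−180°, 180°]: -13.16°.
θ = atan2( sin Δλ · cos φ₂ , cos φ₁ · sin φ₂ − sin φ₁ · cos φ₂ · cos Δλ )
  = atan2(-0.21993, -0.43138) = -152.986° → normalised to [0°, 360°): 207.014°.

207.0°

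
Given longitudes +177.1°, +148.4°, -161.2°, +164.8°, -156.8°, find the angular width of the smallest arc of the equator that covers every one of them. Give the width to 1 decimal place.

54.8°

Sort the longitudes: -161.2°, -156.8°, +148.4°, +164.8°, +177.1°.
Eastward gaps between consecutive values (wrapping around): 4.4°, 305.2°, 16.4°, 12.3°, 21.7°.
Largest gap = 305.2° ⇒ minimal covering band is its complement: 360° − 305.2° = 54.8°.
Band runs from +148.4° eastward to -156.8°, crossing the antimeridian.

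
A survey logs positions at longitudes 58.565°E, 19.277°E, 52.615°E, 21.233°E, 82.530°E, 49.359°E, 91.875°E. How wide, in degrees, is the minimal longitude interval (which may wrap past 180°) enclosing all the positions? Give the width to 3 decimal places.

Sort the longitudes: +19.277°, +21.233°, +49.359°, +52.615°, +58.565°, +82.530°, +91.875°.
Eastward gaps between consecutive values (wrapping around): 1.956°, 28.126°, 3.256°, 5.950°, 23.965°, 9.345°, 287.402°.
Largest gap = 287.402° ⇒ minimal covering band is its complement: 360° − 287.402° = 72.598°.
Band runs from +19.277° eastward to +91.875°.

72.598°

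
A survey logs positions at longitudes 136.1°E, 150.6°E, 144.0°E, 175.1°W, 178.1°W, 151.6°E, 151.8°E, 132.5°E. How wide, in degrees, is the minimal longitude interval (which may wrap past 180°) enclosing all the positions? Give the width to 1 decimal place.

52.4°

Sort the longitudes: -178.1°, -175.1°, +132.5°, +136.1°, +144.0°, +150.6°, +151.6°, +151.8°.
Eastward gaps between consecutive values (wrapping around): 3.0°, 307.6°, 3.6°, 7.9°, 6.6°, 1.0°, 0.2°, 30.1°.
Largest gap = 307.6° ⇒ minimal covering band is its complement: 360° − 307.6° = 52.4°.
Band runs from +132.5° eastward to -175.1°, crossing the antimeridian.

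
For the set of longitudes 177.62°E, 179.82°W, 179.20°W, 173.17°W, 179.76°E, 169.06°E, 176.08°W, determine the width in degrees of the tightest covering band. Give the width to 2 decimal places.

17.77°

Sort the longitudes: -179.82°, -179.20°, -176.08°, -173.17°, +169.06°, +177.62°, +179.76°.
Eastward gaps between consecutive values (wrapping around): 0.62°, 3.12°, 2.91°, 342.23°, 8.56°, 2.14°, 0.42°.
Largest gap = 342.23° ⇒ minimal covering band is its complement: 360° − 342.23° = 17.77°.
Band runs from +169.06° eastward to -173.17°, crossing the antimeridian.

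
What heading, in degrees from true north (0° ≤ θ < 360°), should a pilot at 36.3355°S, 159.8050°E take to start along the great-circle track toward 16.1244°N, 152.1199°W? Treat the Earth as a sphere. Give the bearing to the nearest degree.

Δλ = -152.1199 − 159.8050 = -311.9249°; wrapped into (−180°, 180°]: 48.0751°.
θ = atan2( sin Δλ · cos φ₂ , cos φ₁ · sin φ₂ − sin φ₁ · cos φ₂ · cos Δλ )
  = atan2(0.71475, 0.60404) = 49.799° → normalised to [0°, 360°): 49.799°.

50°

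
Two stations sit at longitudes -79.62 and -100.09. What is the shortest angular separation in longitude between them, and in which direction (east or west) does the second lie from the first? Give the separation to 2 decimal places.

20.47° west

Raw difference: -100.09 − -79.62 = -20.47°.
Normalise into (−180°, 180°]: -20.47° stays -20.47°.
Negative ⇒ the second point lies to the west; separation 20.47°.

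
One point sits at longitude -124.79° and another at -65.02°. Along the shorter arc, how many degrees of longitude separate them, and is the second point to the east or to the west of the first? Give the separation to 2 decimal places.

59.77° east

Raw difference: -65.02 − -124.79 = 59.77°.
Normalise into (−180°, 180°]: 59.77° stays 59.77°.
Positive ⇒ the second point lies to the east; separation 59.77°.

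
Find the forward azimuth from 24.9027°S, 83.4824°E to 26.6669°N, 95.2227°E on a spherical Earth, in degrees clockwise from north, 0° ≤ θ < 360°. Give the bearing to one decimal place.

13.2°

Δλ = 95.2227 − 83.4824 = 11.7403°.
θ = atan2( sin Δλ · cos φ₂ , cos φ₁ · sin φ₂ − sin φ₁ · cos φ₂ · cos Δλ )
  = atan2(0.18183, 0.77549) = 13.196° → normalised to [0°, 360°): 13.196°.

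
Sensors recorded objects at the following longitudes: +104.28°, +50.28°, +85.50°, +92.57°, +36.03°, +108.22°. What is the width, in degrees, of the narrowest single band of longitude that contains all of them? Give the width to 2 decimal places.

Sort the longitudes: +36.03°, +50.28°, +85.50°, +92.57°, +104.28°, +108.22°.
Eastward gaps between consecutive values (wrapping around): 14.25°, 35.22°, 7.07°, 11.71°, 3.94°, 287.81°.
Largest gap = 287.81° ⇒ minimal covering band is its complement: 360° − 287.81° = 72.19°.
Band runs from +36.03° eastward to +108.22°.

72.19°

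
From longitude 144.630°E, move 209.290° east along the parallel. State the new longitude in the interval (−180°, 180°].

6.080°W

Start at +144.630°; shift +209.290° → +353.920°.
+353.920° lies outside (−180°, 180°]; subtract 360° → -6.080°.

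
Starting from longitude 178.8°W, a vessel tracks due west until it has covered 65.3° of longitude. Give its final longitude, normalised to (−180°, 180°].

115.9°E

Start at -178.8°; shift −65.3° → -244.1°.
-244.1° lies outside (−180°, 180°]; add 360° → +115.9°.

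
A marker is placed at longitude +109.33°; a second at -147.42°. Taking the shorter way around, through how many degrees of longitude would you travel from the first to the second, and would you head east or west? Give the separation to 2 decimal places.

Raw difference: -147.42 − 109.33 = -256.75°.
Normalise into (−180°, 180°]: -256.75° + 360° = 103.25°.
Positive ⇒ the second point lies to the east; separation 103.25°.

103.25° east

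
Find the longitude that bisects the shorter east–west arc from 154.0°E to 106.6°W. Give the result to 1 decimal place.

Signed shortest Δλ from +154.0° to -106.6° is +99.4°.
Midpoint longitude = +154.0° + (+99.4°)/2 = +154.0° + 49.7° = +203.7°.
Normalise into (−180°, 180°]: -156.3°.
(The naïve average (+154.0 + -106.6)/2 = 23.7° is on the wrong side of the globe.)

156.3°W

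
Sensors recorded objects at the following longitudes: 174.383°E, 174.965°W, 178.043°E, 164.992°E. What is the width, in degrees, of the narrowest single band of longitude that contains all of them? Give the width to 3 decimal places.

Sort the longitudes: -174.965°, +164.992°, +174.383°, +178.043°.
Eastward gaps between consecutive values (wrapping around): 339.957°, 9.391°, 3.660°, 6.992°.
Largest gap = 339.957° ⇒ minimal covering band is its complement: 360° − 339.957° = 20.043°.
Band runs from +164.992° eastward to -174.965°, crossing the antimeridian.

20.043°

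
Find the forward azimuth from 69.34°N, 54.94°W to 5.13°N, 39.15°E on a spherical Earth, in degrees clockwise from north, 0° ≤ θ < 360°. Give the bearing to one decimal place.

Δλ = 39.15 − -54.94 = 94.09°.
θ = atan2( sin Δλ · cos φ₂ , cos φ₁ · sin φ₂ − sin φ₁ · cos φ₂ · cos Δλ )
  = atan2(0.99346, 0.09802) = 84.365° → normalised to [0°, 360°): 84.365°.

84.4°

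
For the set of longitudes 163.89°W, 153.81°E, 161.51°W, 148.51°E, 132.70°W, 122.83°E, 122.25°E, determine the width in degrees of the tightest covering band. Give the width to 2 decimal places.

105.05°

Sort the longitudes: -163.89°, -161.51°, -132.70°, +122.25°, +122.83°, +148.51°, +153.81°.
Eastward gaps between consecutive values (wrapping around): 2.38°, 28.81°, 254.95°, 0.58°, 25.68°, 5.30°, 42.30°.
Largest gap = 254.95° ⇒ minimal covering band is its complement: 360° − 254.95° = 105.05°.
Band runs from +122.25° eastward to -132.70°, crossing the antimeridian.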